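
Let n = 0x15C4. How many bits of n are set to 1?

0x15C4 = 1010111000100
Count the 1s: 1 + 1 + 1 + 1 + 1 + 1 = 6

6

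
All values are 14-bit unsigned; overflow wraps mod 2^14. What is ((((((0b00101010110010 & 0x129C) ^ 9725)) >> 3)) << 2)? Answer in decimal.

0b00101010110010 = 00101010110010
0x129C = 01001010011100
→ & → 00001010010000 = 656
9725 = 10010111111101
→ ^ → 10011101101101 = 10093
→ >> 3 → 00010011101101 = 1261
→ << 2 (mod 2^14) → 01001110110100 = 5044

5044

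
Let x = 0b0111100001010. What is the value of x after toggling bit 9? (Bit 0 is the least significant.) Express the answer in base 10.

x = 0111100001010
bit 9 is currently 1; toggle it via x ^ (1 << 9) = x ^ 512
→ 0110100001010 = 3338

3338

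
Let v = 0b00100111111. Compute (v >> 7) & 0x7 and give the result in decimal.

v = 00100111111
Shift right by 7: 0010
Mask low 3 bits: 010 = 2

2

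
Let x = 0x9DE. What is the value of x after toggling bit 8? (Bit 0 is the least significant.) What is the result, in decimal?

2270

x = 100111011110
bit 8 is currently 1; toggle it via x ^ (1 << 8) = x ^ 256
→ 100011011110 = 2270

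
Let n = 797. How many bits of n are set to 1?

6

797 = 1100011101
Count the 1s: 1 + 1 + 1 + 1 + 1 + 1 = 6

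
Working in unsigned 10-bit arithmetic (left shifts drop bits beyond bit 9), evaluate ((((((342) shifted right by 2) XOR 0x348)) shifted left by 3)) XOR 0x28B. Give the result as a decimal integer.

611

342 = 0101010110
→ shifted right by 2 → 0001010101 = 85
0x348 = 1101001000
→ XOR → 1100011101 = 797
→ shifted left by 3 (mod 2^10) → 0011101000 = 232
0x28B = 1010001011
→ XOR → 1001100011 = 611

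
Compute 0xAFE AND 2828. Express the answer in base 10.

0xAFE = 101011111110
2828 = 101100001100
AND → 101000001100 = 2572

2572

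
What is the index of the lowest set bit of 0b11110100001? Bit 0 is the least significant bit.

0

0b11110100001 = 11110100001
Trailing zeros: 0, so the lowest set bit is bit 0 (value 1).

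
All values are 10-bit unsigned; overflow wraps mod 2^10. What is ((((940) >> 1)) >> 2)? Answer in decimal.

940 = 1110101100
→ >> 1 → 0111010110 = 470
→ >> 2 → 0001110101 = 117

117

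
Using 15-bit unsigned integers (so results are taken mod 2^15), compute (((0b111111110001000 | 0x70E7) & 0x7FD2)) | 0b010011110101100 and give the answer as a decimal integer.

0b111111110001000 = 111111110001000
0x70E7 = 111000011100111
→ | → 111111111101111 = 32751
0x7FD2 = 111111111010010
→ & → 111111111000010 = 32706
0b010011110101100 = 010011110101100
→ | → 111111111101110 = 32750

32750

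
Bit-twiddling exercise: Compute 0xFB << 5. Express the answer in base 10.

0xFB = 0000011111011
shift left by 5 → 1111101100000 = 8032
(equivalently, 251 × 2^5 = 251 × 32)

8032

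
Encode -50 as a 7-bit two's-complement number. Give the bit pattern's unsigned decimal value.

50 in 7 bits: 0110010
Invert: 1001101
Add 1:  1001110 = 78
(Check: 2^7 - 50 = 128 - 50 = 78.)

78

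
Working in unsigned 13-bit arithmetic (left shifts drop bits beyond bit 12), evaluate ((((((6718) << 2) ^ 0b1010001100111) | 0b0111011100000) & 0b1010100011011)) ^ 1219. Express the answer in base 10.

4312

6718 = 1101000111110
→ << 2 (mod 2^13) → 0100011111000 = 2296
0b1010001100111 = 1010001100111
→ ^ → 1110010011111 = 7327
0b0111011100000 = 0111011100000
→ | → 1111011111111 = 7935
0b1010100011011 = 1010100011011
→ & → 1010000011011 = 5147
1219 = 0010011000011
→ ^ → 1000011011000 = 4312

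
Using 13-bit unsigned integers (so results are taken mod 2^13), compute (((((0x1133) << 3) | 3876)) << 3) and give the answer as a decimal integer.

7648

0x1133 = 1000100110011
→ << 3 (mod 2^13) → 0100110011000 = 2456
3876 = 0111100100100
→ | → 0111110111100 = 4028
→ << 3 (mod 2^13) → 1110111100000 = 7648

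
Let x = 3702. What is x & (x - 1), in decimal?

x = 111001110110 = 3702
x - 1 = 111001110101
AND   = 111001110100 = 3700
(x & (x - 1) clears the lowest set bit of x.)

3700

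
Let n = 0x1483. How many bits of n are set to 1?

0x1483 = 1010010000011
Count the 1s: 1 + 1 + 1 + 1 + 1 = 5

5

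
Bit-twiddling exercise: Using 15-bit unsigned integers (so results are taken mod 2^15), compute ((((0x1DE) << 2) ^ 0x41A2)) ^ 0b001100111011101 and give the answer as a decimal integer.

24327

0x1DE = 000000111011110
→ << 2 (mod 2^15) → 000011101111000 = 1912
0x41A2 = 100000110100010
→ ^ → 100011011011010 = 18138
0b001100111011101 = 001100111011101
→ ^ → 101111100000111 = 24327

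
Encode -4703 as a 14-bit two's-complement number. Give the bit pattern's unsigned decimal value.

4703 in 14 bits: 01001001011111
Invert: 10110110100000
Add 1:  10110110100001 = 11681
(Check: 2^14 - 4703 = 16384 - 4703 = 11681.)

11681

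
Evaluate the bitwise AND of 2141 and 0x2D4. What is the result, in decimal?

2141 = 100001011101
0x2D4 = 001011010100
AND → 000001010100 = 84

84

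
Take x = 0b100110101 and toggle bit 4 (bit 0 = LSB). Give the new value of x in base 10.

293

x = 100110101
bit 4 is currently 1; toggle it via x ^ (1 << 4) = x ^ 16
→ 100100101 = 293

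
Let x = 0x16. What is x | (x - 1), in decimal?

23

x = 10110 = 22
x - 1 = 10101
OR    = 10111 = 23
(x | (x - 1) sets all bits below the lowest set bit.)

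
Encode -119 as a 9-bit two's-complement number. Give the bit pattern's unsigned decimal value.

393

119 in 9 bits: 001110111
Invert: 110001000
Add 1:  110001001 = 393
(Check: 2^9 - 119 = 512 - 119 = 393.)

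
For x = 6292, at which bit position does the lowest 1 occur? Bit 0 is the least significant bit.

6292 = 1100010010100
Trailing zeros: 2, so the lowest set bit is bit 2 (value 4).

2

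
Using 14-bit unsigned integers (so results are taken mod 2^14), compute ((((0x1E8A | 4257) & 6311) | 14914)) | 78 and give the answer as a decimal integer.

0x1E8A = 01111010001010
4257 = 01000010100001
→ | → 01111010101011 = 7851
6311 = 01100010100111
→ & → 01100010100011 = 6307
14914 = 11101001000010
→ | → 11101011100011 = 15075
78 = 00000001001110
→ | → 11101011101111 = 15087

15087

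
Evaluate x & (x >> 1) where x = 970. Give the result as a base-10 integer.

448

x = 1111001010 = 970
x>>1 = 0111100101
AND  = 0111000000 = 448
(x & (x >> 1) has a 1 wherever x has two consecutive 1 bits.)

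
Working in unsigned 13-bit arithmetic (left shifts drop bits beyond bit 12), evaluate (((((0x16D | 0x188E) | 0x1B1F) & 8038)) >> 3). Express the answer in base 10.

876

0x16D = 0000101101101
0x188E = 1100010001110
→ | → 1100111101111 = 6639
0x1B1F = 1101100011111
→ | → 1101111111111 = 7167
8038 = 1111101100110
→ & → 1101101100110 = 7014
→ >> 3 → 0001101101100 = 876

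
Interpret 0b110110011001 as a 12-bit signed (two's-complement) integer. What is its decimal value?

-615

pattern = 110110011001 (MSB is 1 ⇒ negative)
Invert: 001001100110, add 1 → 001001100111 = 615, so the value is -615.
(Equivalently: 3481 - 2^12 = 3481 - 4096 = -615.)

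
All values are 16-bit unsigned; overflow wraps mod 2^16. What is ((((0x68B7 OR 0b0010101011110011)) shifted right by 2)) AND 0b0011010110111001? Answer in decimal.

0x68B7 = 0110100010110111
0b0010101011110011 = 0010101011110011
→ OR → 0110101011110111 = 27383
→ shifted right by 2 → 0001101010111101 = 6845
0b0011010110111001 = 0011010110111001
→ AND → 0001000010111001 = 4281

4281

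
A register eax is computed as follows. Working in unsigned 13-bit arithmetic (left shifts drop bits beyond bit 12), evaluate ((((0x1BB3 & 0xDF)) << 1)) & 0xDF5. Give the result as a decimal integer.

292

0x1BB3 = 1101110110011
0xDF = 0000011011111
→ & → 0000010010011 = 147
→ << 1 (mod 2^13) → 0000100100110 = 294
0xDF5 = 0110111110101
→ & → 0000100100100 = 292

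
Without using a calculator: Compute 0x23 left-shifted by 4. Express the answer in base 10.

0x23 = 0000100011
shift left by 4 → 1000110000 = 560
(equivalently, 35 × 2^4 = 35 × 16)

560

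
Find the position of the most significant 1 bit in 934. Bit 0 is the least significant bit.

934 = 1110100110
The topmost 1 is at position 9 (since 2^9 = 512 ≤ 934 < 1024).

9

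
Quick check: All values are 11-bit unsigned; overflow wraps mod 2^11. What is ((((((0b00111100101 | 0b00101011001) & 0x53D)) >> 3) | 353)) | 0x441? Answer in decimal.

1383

0b00111100101 = 00111100101
0b00101011001 = 00101011001
→ | → 00111111101 = 509
0x53D = 10100111101
→ & → 00100111101 = 317
→ >> 3 → 00000100111 = 39
353 = 00101100001
→ | → 00101100111 = 359
0x441 = 10001000001
→ | → 10101100111 = 1383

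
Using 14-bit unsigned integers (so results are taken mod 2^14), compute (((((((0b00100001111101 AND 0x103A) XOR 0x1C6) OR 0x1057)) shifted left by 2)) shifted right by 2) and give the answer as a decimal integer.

511

0b00100001111101 = 00100001111101
0x103A = 01000000111010
→ AND → 00000000111000 = 56
0x1C6 = 00000111000110
→ XOR → 00000111111110 = 510
0x1057 = 01000001010111
→ OR → 01000111111111 = 4607
→ shifted left by 2 (mod 2^14) → 00011111111100 = 2044
→ shifted right by 2 → 00000111111111 = 511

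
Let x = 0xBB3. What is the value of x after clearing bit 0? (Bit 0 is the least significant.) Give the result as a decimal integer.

2994

x = 00101110110011
bit 0 is currently 1; clear it via x & ~(1 << 0) = x & ~1
→ 00101110110010 = 2994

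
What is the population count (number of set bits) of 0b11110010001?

n = 11110010001
Count the 1s: 1 + 1 + 1 + 1 + 1 + 1 = 6

6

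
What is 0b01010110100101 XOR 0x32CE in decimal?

a = 01010110100101
0x32CE = 11001011001110
XOR → 10011101101011 = 10091

10091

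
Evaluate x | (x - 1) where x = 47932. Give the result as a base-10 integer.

x = 1011101100111100 = 47932
x - 1 = 1011101100111011
OR    = 1011101100111111 = 47935
(x | (x - 1) sets all bits below the lowest set bit.)

47935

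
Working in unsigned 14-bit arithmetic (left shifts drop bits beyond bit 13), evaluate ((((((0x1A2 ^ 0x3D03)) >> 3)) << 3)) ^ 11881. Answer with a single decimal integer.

0x1A2 = 00000110100010
0x3D03 = 11110100000011
→ ^ → 11110010100001 = 15521
→ >> 3 → 00011110010100 = 1940
→ << 3 (mod 2^14) → 11110010100000 = 15520
11881 = 10111001101001
→ ^ → 01001011001001 = 4809

4809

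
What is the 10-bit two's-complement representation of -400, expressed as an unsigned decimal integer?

400 in 10 bits: 0110010000
Invert: 1001101111
Add 1:  1001110000 = 624
(Check: 2^10 - 400 = 1024 - 400 = 624.)

624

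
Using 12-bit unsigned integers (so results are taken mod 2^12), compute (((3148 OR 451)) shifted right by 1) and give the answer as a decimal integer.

1767

3148 = 110001001100
451 = 000111000011
→ OR → 110111001111 = 3535
→ shifted right by 1 → 011011100111 = 1767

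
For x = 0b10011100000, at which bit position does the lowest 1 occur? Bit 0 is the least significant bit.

0b10011100000 = 10011100000
Trailing zeros: 5, so the lowest set bit is bit 5 (value 32).

5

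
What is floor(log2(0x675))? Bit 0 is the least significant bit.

10

0x675 = 11001110101
The topmost 1 is at position 10 (since 2^10 = 1024 ≤ 1653 < 2048).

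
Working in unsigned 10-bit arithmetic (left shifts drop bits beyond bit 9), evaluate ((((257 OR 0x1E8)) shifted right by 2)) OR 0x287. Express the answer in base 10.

767

257 = 0100000001
0x1E8 = 0111101000
→ OR → 0111101001 = 489
→ shifted right by 2 → 0001111010 = 122
0x287 = 1010000111
→ OR → 1011111111 = 767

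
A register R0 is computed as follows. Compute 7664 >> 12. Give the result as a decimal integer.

1

7664 = 1110111110000
shift right by 12 → 0000000000001 = 1
(equivalently, floor(7664 / 4096))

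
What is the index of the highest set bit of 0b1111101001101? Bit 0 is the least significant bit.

12

0b1111101001101 = 1111101001101
The topmost 1 is at position 12 (since 2^12 = 4096 ≤ 8013 < 8192).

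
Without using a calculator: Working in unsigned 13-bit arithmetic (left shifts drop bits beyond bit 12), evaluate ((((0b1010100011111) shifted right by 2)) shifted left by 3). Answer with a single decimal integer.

0b1010100011111 = 1010100011111
→ shifted right by 2 → 0010101000111 = 1351
→ shifted left by 3 (mod 2^13) → 0101000111000 = 2616

2616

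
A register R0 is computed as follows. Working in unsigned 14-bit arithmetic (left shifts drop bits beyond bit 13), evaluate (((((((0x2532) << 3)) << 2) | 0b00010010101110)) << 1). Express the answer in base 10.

0x2532 = 10010100110010
→ << 3 (mod 2^14) → 10100110010000 = 10640
→ << 2 (mod 2^14) → 10011001000000 = 9792
0b00010010101110 = 00010010101110
→ | → 10011011101110 = 9966
→ << 1 (mod 2^14) → 00110111011100 = 3548

3548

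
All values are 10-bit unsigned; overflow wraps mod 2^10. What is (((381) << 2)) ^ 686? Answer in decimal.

381 = 0101111101
→ << 2 (mod 2^10) → 0111110100 = 500
686 = 1010101110
→ ^ → 1101011010 = 858

858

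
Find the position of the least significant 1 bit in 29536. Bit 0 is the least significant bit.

5

29536 = 111001101100000
Trailing zeros: 5, so the lowest set bit is bit 5 (value 32).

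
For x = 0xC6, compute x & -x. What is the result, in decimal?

x = 11000110 = 198
-x (two's complement) = …00111010
AND   = 00000010 = 2
(x & -x isolates the lowest set bit of x.)

2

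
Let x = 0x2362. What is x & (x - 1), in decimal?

x = 10001101100010 = 9058
x - 1 = 10001101100001
AND   = 10001101100000 = 9056
(x & (x - 1) clears the lowest set bit of x.)

9056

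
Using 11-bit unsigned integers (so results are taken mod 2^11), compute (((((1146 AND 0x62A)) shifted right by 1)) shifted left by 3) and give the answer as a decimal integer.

1146 = 10001111010
0x62A = 11000101010
→ AND → 10000101010 = 1066
→ shifted right by 1 → 01000010101 = 533
→ shifted left by 3 (mod 2^11) → 00010101000 = 168

168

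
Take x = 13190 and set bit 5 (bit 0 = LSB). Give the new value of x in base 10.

x = 11001110000110
bit 5 is currently 0; set it via x | (1 << 5) = x | 32
→ 11001110100110 = 13222

13222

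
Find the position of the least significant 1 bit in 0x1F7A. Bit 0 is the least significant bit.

1

0x1F7A = 1111101111010
Trailing zeros: 1, so the lowest set bit is bit 1 (value 2).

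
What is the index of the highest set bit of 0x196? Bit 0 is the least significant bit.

0x196 = 110010110
The topmost 1 is at position 8 (since 2^8 = 256 ≤ 406 < 512).

8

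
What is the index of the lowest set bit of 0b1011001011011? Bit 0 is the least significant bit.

0b1011001011011 = 1011001011011
Trailing zeros: 0, so the lowest set bit is bit 0 (value 1).

0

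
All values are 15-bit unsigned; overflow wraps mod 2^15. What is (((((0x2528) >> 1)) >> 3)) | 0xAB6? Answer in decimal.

2806

0x2528 = 010010100101000
→ >> 1 → 001001010010100 = 4756
→ >> 3 → 000001001010010 = 594
0xAB6 = 000101010110110
→ | → 000101011110110 = 2806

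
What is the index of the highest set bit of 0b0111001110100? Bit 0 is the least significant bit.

0b0111001110100 = 111001110100
The topmost 1 is at position 11 (since 2^11 = 2048 ≤ 3700 < 4096).

11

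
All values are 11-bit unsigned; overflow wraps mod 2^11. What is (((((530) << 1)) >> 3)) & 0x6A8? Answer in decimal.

128

530 = 01000010010
→ << 1 (mod 2^11) → 10000100100 = 1060
→ >> 3 → 00010000100 = 132
0x6A8 = 11010101000
→ & → 00010000000 = 128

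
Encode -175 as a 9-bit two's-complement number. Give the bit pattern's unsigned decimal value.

175 in 9 bits: 010101111
Invert: 101010000
Add 1:  101010001 = 337
(Check: 2^9 - 175 = 512 - 175 = 337.)

337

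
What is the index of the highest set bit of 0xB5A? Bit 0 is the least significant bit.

11

0xB5A = 101101011010
The topmost 1 is at position 11 (since 2^11 = 2048 ≤ 2906 < 4096).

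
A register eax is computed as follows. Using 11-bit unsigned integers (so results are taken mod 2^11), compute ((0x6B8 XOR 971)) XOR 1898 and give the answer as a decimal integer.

537

0x6B8 = 11010111000
971 = 01111001011
→ XOR → 10101110011 = 1395
1898 = 11101101010
→ XOR → 01000011001 = 537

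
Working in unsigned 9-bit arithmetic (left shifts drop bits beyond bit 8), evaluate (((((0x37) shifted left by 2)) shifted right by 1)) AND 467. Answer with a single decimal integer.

66

0x37 = 000110111
→ shifted left by 2 (mod 2^9) → 011011100 = 220
→ shifted right by 1 → 001101110 = 110
467 = 111010011
→ AND → 001000010 = 66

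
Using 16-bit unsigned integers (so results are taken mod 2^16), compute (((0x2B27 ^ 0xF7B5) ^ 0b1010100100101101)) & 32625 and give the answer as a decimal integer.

0x2B27 = 0010101100100111
0xF7B5 = 1111011110110101
→ ^ → 1101110010010010 = 56466
0b1010100100101101 = 1010100100101101
→ ^ → 0111010110111111 = 30143
32625 = 0111111101110001
→ & → 0111010100110001 = 30001

30001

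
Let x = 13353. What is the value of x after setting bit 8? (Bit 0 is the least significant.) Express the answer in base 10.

13609

x = 011010000101001
bit 8 is currently 0; set it via x | (1 << 8) = x | 256
→ 011010100101001 = 13609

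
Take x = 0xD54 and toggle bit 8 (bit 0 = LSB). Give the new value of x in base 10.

3156

x = 0110101010100
bit 8 is currently 1; toggle it via x ^ (1 << 8) = x ^ 256
→ 0110001010100 = 3156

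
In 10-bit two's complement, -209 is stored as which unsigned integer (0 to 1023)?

209 in 10 bits: 0011010001
Invert: 1100101110
Add 1:  1100101111 = 815
(Check: 2^10 - 209 = 1024 - 209 = 815.)

815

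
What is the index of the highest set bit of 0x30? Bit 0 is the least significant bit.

0x30 = 110000
The topmost 1 is at position 5 (since 2^5 = 32 ≤ 48 < 64).

5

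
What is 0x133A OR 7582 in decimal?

0x133A = 1001100111010
7582 = 1110110011110
 OR → 1111110111110 = 8126

8126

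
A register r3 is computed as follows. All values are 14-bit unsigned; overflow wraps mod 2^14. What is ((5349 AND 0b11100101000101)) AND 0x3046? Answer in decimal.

4164

5349 = 01010011100101
0b11100101000101 = 11100101000101
→ AND → 01000001000101 = 4165
0x3046 = 11000001000110
→ AND → 01000001000100 = 4164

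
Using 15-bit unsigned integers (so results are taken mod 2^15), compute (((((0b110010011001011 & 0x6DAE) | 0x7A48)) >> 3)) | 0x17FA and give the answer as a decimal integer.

0b110010011001011 = 110010011001011
0x6DAE = 110110110101110
→ & → 110010010001010 = 25738
0x7A48 = 111101001001000
→ | → 111111011001010 = 32458
→ >> 3 → 000111111011001 = 4057
0x17FA = 001011111111010
→ | → 001111111111011 = 8187

8187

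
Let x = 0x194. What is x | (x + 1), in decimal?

405

x = 110010100 = 404
x + 1 = 110010101
OR    = 110010101 = 405
(x | (x + 1) sets the lowest cleared bit.)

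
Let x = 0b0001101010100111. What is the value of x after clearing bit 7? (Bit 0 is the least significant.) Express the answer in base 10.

6695

x = 0001101010100111
bit 7 is currently 1; clear it via x & ~(1 << 7) = x & ~128
→ 0001101000100111 = 6695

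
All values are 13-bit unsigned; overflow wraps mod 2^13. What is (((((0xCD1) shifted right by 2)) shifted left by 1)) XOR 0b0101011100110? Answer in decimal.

0xCD1 = 0110011010001
→ shifted right by 2 → 0001100110100 = 820
→ shifted left by 1 (mod 2^13) → 0011001101000 = 1640
0b0101011100110 = 0101011100110
→ XOR → 0110010001110 = 3214

3214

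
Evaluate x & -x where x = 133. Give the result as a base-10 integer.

x = 10000101 = 133
-x (two's complement) = …01111011
AND   = 00000001 = 1
(x & -x isolates the lowest set bit of x.)

1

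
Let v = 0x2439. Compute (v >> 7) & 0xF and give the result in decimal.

v = 10010000111001
Shift right by 7: 1001000
Mask low 4 bits: 1000 = 8

8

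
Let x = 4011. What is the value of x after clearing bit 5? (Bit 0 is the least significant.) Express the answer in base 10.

x = 111110101011
bit 5 is currently 1; clear it via x & ~(1 << 5) = x & ~32
→ 111110001011 = 3979

3979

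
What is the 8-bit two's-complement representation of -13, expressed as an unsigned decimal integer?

13 in 8 bits: 00001101
Invert: 11110010
Add 1:  11110011 = 243
(Check: 2^8 - 13 = 256 - 13 = 243.)

243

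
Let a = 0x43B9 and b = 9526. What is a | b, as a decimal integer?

26559

0x43B9 = 100001110111001
9526 = 010010100110110
 OR → 110011110111111 = 26559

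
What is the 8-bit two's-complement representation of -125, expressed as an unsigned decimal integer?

131

125 in 8 bits: 01111101
Invert: 10000010
Add 1:  10000011 = 131
(Check: 2^8 - 125 = 256 - 125 = 131.)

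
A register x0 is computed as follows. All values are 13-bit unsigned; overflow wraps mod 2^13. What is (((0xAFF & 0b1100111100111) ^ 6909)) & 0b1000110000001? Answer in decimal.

4096

0xAFF = 0101011111111
0b1100111100111 = 1100111100111
→ & → 0100011100111 = 2279
6909 = 1101011111101
→ ^ → 1001000011010 = 4634
0b1000110000001 = 1000110000001
→ & → 1000000000000 = 4096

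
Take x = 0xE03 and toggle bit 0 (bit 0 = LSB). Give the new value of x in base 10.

3586

x = 0111000000011
bit 0 is currently 1; toggle it via x ^ (1 << 0) = x ^ 1
→ 0111000000010 = 3586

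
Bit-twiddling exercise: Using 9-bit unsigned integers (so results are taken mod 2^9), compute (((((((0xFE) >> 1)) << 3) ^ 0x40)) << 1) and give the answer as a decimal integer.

0xFE = 011111110
→ >> 1 → 001111111 = 127
→ << 3 (mod 2^9) → 111111000 = 504
0x40 = 001000000
→ ^ → 110111000 = 440
→ << 1 (mod 2^9) → 101110000 = 368

368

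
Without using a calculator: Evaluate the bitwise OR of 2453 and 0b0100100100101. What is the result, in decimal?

2453 = 100110010101
b = 100100100101
 OR → 100110110101 = 2485

2485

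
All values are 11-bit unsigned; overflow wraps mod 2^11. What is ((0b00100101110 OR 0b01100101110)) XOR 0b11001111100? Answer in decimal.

1362

0b00100101110 = 00100101110
0b01100101110 = 01100101110
→ OR → 01100101110 = 814
0b11001111100 = 11001111100
→ XOR → 10101010010 = 1362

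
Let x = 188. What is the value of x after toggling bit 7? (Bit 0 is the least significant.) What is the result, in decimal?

60

x = 00010111100
bit 7 is currently 1; toggle it via x ^ (1 << 7) = x ^ 128
→ 00000111100 = 60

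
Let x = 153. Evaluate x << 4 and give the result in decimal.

153 = 000010011001
shift left by 4 → 100110010000 = 2448
(equivalently, 153 × 2^4 = 153 × 16)

2448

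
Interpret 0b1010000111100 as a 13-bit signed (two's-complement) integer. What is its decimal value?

-3012

pattern = 1010000111100 (MSB is 1 ⇒ negative)
Invert: 0101111000011, add 1 → 0101111000100 = 3012, so the value is -3012.
(Equivalently: 5180 - 2^13 = 5180 - 8192 = -3012.)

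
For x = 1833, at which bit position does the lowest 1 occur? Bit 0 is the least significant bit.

1833 = 11100101001
Trailing zeros: 0, so the lowest set bit is bit 0 (value 1).

0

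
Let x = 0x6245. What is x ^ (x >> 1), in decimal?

x = 110001001000101 = 25157
x>>1 = 011000100100010
XOR  = 101001101100111 = 21351
(x ^ (x >> 1) gives the standard binary-reflected Gray code of x.)

21351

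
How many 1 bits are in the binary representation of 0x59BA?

9

0x59BA = 101100110111010
Count the 1s: 1 + 1 + 1 + 1 + 1 + 1 + 1 + 1 + 1 = 9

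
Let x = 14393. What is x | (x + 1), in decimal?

x = 11100000111001 = 14393
x + 1 = 11100000111010
OR    = 11100000111011 = 14395
(x | (x + 1) sets the lowest cleared bit.)

14395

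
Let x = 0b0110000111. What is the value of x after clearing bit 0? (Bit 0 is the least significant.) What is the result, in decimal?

390

x = 0110000111
bit 0 is currently 1; clear it via x & ~(1 << 0) = x & ~1
→ 0110000110 = 390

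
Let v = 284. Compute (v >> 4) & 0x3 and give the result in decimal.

1

v = 100011100
Shift right by 4: 10001
Mask low 2 bits: 01 = 1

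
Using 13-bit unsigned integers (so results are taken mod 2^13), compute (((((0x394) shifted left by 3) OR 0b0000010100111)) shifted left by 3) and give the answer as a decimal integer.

0x394 = 0001110010100
→ shifted left by 3 (mod 2^13) → 1110010100000 = 7328
0b0000010100111 = 0000010100111
→ OR → 1110010100111 = 7335
→ shifted left by 3 (mod 2^13) → 0010100111000 = 1336

1336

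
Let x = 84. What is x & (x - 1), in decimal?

x = 1010100 = 84
x - 1 = 1010011
AND   = 1010000 = 80
(x & (x - 1) clears the lowest set bit of x.)

80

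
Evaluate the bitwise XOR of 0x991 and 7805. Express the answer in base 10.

0x991 = 0100110010001
7805 = 1111001111101
XOR → 1011111101100 = 6124

6124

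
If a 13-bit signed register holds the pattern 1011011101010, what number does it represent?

pattern = 1011011101010 (MSB is 1 ⇒ negative)
Invert: 0100100010101, add 1 → 0100100010110 = 2326, so the value is -2326.
(Equivalently: 5866 - 2^13 = 5866 - 8192 = -2326.)

-2326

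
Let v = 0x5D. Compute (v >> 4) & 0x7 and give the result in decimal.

v = 01011101
Shift right by 4: 0101
Mask low 3 bits: 101 = 5

5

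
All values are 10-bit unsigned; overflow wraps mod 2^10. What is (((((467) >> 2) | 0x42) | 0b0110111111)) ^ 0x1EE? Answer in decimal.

17

467 = 0111010011
→ >> 2 → 0001110100 = 116
0x42 = 0001000010
→ | → 0001110110 = 118
0b0110111111 = 0110111111
→ | → 0111111111 = 511
0x1EE = 0111101110
→ ^ → 0000010001 = 17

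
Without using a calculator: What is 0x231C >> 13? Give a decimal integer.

0x231C = 10001100011100
shift right by 13 → 00000000000001 = 1
(equivalently, floor(8988 / 8192))

1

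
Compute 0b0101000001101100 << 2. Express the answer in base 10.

82352

x = 00101000001101100
shift left by 2 → 10100000110110000 = 82352
(equivalently, 20588 × 2^2 = 20588 × 4)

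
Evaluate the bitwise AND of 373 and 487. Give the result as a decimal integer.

357

373 = 101110101
487 = 111100111
AND → 101100101 = 357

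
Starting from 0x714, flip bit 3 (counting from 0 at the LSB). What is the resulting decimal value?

1820

x = 11100010100
bit 3 is currently 0; toggle it via x ^ (1 << 3) = x ^ 8
→ 11100011100 = 1820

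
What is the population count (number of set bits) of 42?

3

42 = 101010
Count the 1s: 1 + 1 + 1 = 3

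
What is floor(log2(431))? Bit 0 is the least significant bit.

431 = 110101111
The topmost 1 is at position 8 (since 2^8 = 256 ≤ 431 < 512).

8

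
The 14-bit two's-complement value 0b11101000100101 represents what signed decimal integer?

-1499

pattern = 11101000100101 (MSB is 1 ⇒ negative)
Invert: 00010111011010, add 1 → 00010111011011 = 1499, so the value is -1499.
(Equivalently: 14885 - 2^14 = 14885 - 16384 = -1499.)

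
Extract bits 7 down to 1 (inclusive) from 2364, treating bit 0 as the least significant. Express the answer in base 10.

30

v = 100100111100
Shift right by 1: 10010011110
Mask low 7 bits: 0011110 = 30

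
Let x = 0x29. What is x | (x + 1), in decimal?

43

x = 101001 = 41
x + 1 = 101010
OR    = 101011 = 43
(x | (x + 1) sets the lowest cleared bit.)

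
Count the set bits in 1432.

1432 = 10110011000
Count the 1s: 1 + 1 + 1 + 1 + 1 = 5

5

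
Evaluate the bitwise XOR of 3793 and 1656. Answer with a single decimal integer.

2217

3793 = 111011010001
1656 = 011001111000
XOR → 100010101001 = 2217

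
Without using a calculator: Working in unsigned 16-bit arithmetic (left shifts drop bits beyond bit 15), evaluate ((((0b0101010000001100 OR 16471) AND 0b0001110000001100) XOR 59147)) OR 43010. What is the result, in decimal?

0b0101010000001100 = 0101010000001100
16471 = 0100000001010111
→ OR → 0101010001011111 = 21599
0b0001110000001100 = 0001110000001100
→ AND → 0001010000001100 = 5132
59147 = 1110011100001011
→ XOR → 1111001100000111 = 62215
43010 = 1010100000000010
→ OR → 1111101100000111 = 64263

64263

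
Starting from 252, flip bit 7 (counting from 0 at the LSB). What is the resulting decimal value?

x = 011111100
bit 7 is currently 1; toggle it via x ^ (1 << 7) = x ^ 128
→ 001111100 = 124

124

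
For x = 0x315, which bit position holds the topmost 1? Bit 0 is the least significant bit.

9

0x315 = 1100010101
The topmost 1 is at position 9 (since 2^9 = 512 ≤ 789 < 1024).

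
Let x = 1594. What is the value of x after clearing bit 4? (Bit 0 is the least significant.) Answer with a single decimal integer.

x = 11000111010
bit 4 is currently 1; clear it via x & ~(1 << 4) = x & ~16
→ 11000101010 = 1578

1578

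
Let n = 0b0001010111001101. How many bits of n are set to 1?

n = 1010111001101
Count the 1s: 1 + 1 + 1 + 1 + 1 + 1 + 1 + 1 = 8

8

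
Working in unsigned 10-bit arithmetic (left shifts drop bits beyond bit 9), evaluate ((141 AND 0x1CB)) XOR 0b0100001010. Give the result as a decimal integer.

141 = 0010001101
0x1CB = 0111001011
→ AND → 0010001001 = 137
0b0100001010 = 0100001010
→ XOR → 0110000011 = 387

387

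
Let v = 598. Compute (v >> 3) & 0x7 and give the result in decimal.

v = 1001010110
Shift right by 3: 1001010
Mask low 3 bits: 010 = 2

2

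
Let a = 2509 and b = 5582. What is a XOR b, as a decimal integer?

2509 = 0100111001101
5582 = 1010111001110
XOR → 1110000000011 = 7171

7171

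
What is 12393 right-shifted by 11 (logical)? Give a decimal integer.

6

12393 = 11000001101001
shift right by 11 → 00000000000110 = 6
(equivalently, floor(12393 / 2048))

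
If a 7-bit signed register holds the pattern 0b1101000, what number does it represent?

-24

pattern = 1101000 (MSB is 1 ⇒ negative)
Invert: 0010111, add 1 → 0011000 = 24, so the value is -24.
(Equivalently: 104 - 2^7 = 104 - 128 = -24.)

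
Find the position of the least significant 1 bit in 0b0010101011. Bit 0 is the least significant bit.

0b0010101011 = 10101011
Trailing zeros: 0, so the lowest set bit is bit 0 (value 1).

0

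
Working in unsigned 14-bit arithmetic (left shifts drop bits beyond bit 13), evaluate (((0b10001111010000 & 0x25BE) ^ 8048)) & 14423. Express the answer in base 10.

0b10001111010000 = 10001111010000
0x25BE = 10010110111110
→ & → 10000110010000 = 8592
8048 = 01111101110000
→ ^ → 11111011100000 = 16096
14423 = 11100001010111
→ & → 11100001000000 = 14400

14400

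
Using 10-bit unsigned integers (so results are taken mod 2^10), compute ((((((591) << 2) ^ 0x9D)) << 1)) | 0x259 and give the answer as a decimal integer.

859

591 = 1001001111
→ << 2 (mod 2^10) → 0100111100 = 316
0x9D = 0010011101
→ ^ → 0110100001 = 417
→ << 1 (mod 2^10) → 1101000010 = 834
0x259 = 1001011001
→ | → 1101011011 = 859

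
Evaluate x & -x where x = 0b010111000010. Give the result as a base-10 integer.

x = 10111000010 = 1474
-x (two's complement) = …01000111110
AND   = 00000000010 = 2
(x & -x isolates the lowest set bit of x.)

2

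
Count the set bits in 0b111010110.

n = 111010110
Count the 1s: 1 + 1 + 1 + 1 + 1 + 1 = 6

6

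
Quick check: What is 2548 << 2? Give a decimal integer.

10192

2548 = 00100111110100
shift left by 2 → 10011111010000 = 10192
(equivalently, 2548 × 2^2 = 2548 × 4)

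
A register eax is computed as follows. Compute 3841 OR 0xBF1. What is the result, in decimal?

3841 = 111100000001
0xBF1 = 101111110001
 OR → 111111110001 = 4081

4081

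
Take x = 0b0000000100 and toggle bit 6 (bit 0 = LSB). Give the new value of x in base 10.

x = 0000000100
bit 6 is currently 0; toggle it via x ^ (1 << 6) = x ^ 64
→ 0001000100 = 68

68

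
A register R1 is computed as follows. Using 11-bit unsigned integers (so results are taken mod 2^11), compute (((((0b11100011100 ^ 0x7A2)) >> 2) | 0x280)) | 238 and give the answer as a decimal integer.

0b11100011100 = 11100011100
0x7A2 = 11110100010
→ ^ → 00010111110 = 190
→ >> 2 → 00000101111 = 47
0x280 = 01010000000
→ | → 01010101111 = 687
238 = 00011101110
→ | → 01011101111 = 751

751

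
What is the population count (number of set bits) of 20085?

20085 = 100111001110101
Count the 1s: 1 + 1 + 1 + 1 + 1 + 1 + 1 + 1 + 1 = 9

9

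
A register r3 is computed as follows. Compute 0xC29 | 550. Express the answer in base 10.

3631

0xC29 = 110000101001
550 = 001000100110
 OR → 111000101111 = 3631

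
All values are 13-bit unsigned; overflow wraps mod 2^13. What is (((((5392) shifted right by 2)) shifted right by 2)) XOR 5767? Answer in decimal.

5392 = 1010100010000
→ shifted right by 2 → 0010101000100 = 1348
→ shifted right by 2 → 0000101010001 = 337
5767 = 1011010000111
→ XOR → 1011111010110 = 6102

6102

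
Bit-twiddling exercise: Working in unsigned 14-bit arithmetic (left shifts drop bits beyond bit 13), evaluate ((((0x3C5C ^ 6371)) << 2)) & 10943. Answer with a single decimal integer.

700

0x3C5C = 11110001011100
6371 = 01100011100011
→ ^ → 10010010111111 = 9407
→ << 2 (mod 2^14) → 01001011111100 = 4860
10943 = 10101010111111
→ & → 00001010111100 = 700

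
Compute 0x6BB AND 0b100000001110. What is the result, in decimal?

10

0x6BB = 011010111011
b = 100000001110
AND → 000000001010 = 10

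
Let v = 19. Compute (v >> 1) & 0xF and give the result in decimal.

v = 00000010011
Shift right by 1: 0000001001
Mask low 4 bits: 1001 = 9

9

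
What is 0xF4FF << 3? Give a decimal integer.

0xF4FF = 0001111010011111111
shift left by 3 → 1111010011111111000 = 501752
(equivalently, 62719 × 2^3 = 62719 × 8)

501752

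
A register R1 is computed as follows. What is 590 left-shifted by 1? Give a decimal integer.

1180

590 = 01001001110
shift left by 1 → 10010011100 = 1180
(equivalently, 590 × 2^1 = 590 × 2)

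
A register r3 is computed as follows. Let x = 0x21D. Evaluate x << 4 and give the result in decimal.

8656

0x21D = 00001000011101
shift left by 4 → 10000111010000 = 8656
(equivalently, 541 × 2^4 = 541 × 16)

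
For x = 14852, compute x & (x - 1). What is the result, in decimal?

x = 11101000000100 = 14852
x - 1 = 11101000000011
AND   = 11101000000000 = 14848
(x & (x - 1) clears the lowest set bit of x.)

14848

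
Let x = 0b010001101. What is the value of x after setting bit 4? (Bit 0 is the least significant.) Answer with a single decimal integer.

x = 010001101
bit 4 is currently 0; set it via x | (1 << 4) = x | 16
→ 010011101 = 157

157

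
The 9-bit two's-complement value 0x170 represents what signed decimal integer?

-144

pattern = 101110000 (MSB is 1 ⇒ negative)
Invert: 010001111, add 1 → 010010000 = 144, so the value is -144.
(Equivalently: 368 - 2^9 = 368 - 512 = -144.)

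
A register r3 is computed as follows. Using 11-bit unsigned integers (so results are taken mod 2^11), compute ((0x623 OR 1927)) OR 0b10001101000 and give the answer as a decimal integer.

0x623 = 11000100011
1927 = 11110000111
→ OR → 11110100111 = 1959
0b10001101000 = 10001101000
→ OR → 11111101111 = 2031

2031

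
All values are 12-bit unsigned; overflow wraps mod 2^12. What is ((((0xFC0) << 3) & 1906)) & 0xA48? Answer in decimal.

512

0xFC0 = 111111000000
→ << 3 (mod 2^12) → 111000000000 = 3584
1906 = 011101110010
→ & → 011000000000 = 1536
0xA48 = 101001001000
→ & → 001000000000 = 512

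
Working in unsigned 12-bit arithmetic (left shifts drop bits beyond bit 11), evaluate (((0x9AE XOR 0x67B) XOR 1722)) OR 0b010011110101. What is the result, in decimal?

0x9AE = 100110101110
0x67B = 011001111011
→ XOR → 111111010101 = 4053
1722 = 011010111010
→ XOR → 100101101111 = 2415
0b010011110101 = 010011110101
→ OR → 110111111111 = 3583

3583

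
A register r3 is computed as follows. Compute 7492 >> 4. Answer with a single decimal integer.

468

7492 = 1110101000100
shift right by 4 → 0000111010100 = 468
(equivalently, floor(7492 / 16))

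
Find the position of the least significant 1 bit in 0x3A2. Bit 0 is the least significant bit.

0x3A2 = 1110100010
Trailing zeros: 1, so the lowest set bit is bit 1 (value 2).

1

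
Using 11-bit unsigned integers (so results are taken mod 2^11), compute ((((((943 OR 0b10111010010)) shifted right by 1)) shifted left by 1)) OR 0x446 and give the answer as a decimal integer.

2046

943 = 01110101111
0b10111010010 = 10111010010
→ OR → 11111111111 = 2047
→ shifted right by 1 → 01111111111 = 1023
→ shifted left by 1 (mod 2^11) → 11111111110 = 2046
0x446 = 10001000110
→ OR → 11111111110 = 2046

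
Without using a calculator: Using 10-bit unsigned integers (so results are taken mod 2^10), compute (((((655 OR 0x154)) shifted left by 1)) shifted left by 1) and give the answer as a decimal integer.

892

655 = 1010001111
0x154 = 0101010100
→ OR → 1111011111 = 991
→ shifted left by 1 (mod 2^10) → 1110111110 = 958
→ shifted left by 1 (mod 2^10) → 1101111100 = 892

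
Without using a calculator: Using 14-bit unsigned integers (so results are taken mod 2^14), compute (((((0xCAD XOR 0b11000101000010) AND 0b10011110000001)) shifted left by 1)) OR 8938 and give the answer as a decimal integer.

0xCAD = 00110010101101
0b11000101000010 = 11000101000010
→ XOR → 11110111101111 = 15855
0b10011110000001 = 10011110000001
→ AND → 10010110000001 = 9601
→ shifted left by 1 (mod 2^14) → 00101100000010 = 2818
8938 = 10001011101010
→ OR → 10101111101010 = 11242

11242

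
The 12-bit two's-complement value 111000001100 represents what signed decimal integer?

pattern = 111000001100 (MSB is 1 ⇒ negative)
Invert: 000111110011, add 1 → 000111110100 = 500, so the value is -500.
(Equivalently: 3596 - 2^12 = 3596 - 4096 = -500.)

-500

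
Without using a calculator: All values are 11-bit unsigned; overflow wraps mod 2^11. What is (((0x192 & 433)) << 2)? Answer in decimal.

1600

0x192 = 00110010010
433 = 00110110001
→ & → 00110010000 = 400
→ << 2 (mod 2^11) → 11001000000 = 1600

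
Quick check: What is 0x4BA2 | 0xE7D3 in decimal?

0x4BA2 = 0100101110100010
0xE7D3 = 1110011111010011
 OR → 1110111111110011 = 61427

61427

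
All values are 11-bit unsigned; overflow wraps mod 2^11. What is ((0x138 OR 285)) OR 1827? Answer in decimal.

1855

0x138 = 00100111000
285 = 00100011101
→ OR → 00100111101 = 317
1827 = 11100100011
→ OR → 11100111111 = 1855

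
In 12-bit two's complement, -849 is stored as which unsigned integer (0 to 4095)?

849 in 12 bits: 001101010001
Invert: 110010101110
Add 1:  110010101111 = 3247
(Check: 2^12 - 849 = 4096 - 849 = 3247.)

3247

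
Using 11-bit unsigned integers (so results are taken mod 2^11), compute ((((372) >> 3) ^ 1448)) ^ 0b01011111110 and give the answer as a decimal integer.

1912

372 = 00101110100
→ >> 3 → 00000101110 = 46
1448 = 10110101000
→ ^ → 10110000110 = 1414
0b01011111110 = 01011111110
→ ^ → 11101111000 = 1912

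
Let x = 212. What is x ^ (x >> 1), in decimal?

x = 11010100 = 212
x>>1 = 01101010
XOR  = 10111110 = 190
(x ^ (x >> 1) gives the standard binary-reflected Gray code of x.)

190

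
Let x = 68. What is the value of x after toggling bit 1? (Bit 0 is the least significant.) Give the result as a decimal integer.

70

x = 0001000100
bit 1 is currently 0; toggle it via x ^ (1 << 1) = x ^ 2
→ 0001000110 = 70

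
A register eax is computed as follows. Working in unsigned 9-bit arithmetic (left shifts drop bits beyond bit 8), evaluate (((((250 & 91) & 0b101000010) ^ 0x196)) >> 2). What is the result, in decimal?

117

250 = 011111010
91 = 001011011
→ & → 001011010 = 90
0b101000010 = 101000010
→ & → 001000010 = 66
0x196 = 110010110
→ ^ → 111010100 = 468
→ >> 2 → 001110101 = 117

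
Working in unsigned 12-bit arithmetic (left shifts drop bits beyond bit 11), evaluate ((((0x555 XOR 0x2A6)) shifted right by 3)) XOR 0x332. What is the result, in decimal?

0x555 = 010101010101
0x2A6 = 001010100110
→ XOR → 011111110011 = 2035
→ shifted right by 3 → 000011111110 = 254
0x332 = 001100110010
→ XOR → 001111001100 = 972

972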